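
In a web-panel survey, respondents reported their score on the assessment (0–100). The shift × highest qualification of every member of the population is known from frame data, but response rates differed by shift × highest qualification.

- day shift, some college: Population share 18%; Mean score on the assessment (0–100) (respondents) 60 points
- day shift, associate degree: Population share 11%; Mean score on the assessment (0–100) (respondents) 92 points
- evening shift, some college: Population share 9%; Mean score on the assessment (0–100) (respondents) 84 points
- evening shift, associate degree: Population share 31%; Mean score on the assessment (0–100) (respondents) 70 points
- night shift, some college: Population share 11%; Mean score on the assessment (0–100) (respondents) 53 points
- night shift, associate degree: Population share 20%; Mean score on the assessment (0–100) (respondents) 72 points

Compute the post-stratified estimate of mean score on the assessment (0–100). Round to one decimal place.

70.4

Post-stratification weights by population share, not respondent share:
  day shift, some college: 0.18 × 60 = 10.8
  day shift, associate degree: 0.11 × 92 = 10.12
  evening shift, some college: 0.09 × 84 = 7.56
  evening shift, associate degree: 0.31 × 70 = 21.7
  night shift, some college: 0.11 × 53 = 5.83
  night shift, associate degree: 0.2 × 72 = 14.4
Post-stratified estimate = 70.41 → 70.4.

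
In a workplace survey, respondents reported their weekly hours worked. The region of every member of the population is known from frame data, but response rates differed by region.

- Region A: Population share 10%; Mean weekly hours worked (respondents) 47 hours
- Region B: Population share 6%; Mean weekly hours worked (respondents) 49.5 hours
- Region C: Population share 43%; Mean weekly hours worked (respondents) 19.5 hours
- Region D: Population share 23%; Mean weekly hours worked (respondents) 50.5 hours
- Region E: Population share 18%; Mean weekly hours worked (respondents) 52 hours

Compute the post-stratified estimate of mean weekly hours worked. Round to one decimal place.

Weight each group's respondent value by its population share:
  Region A: 0.1 × 47 = 4.7
  Region B: 0.06 × 49.5 = 2.97
  Region C: 0.43 × 19.5 = 8.385
  Region D: 0.23 × 50.5 = 11.615
  Region E: 0.18 × 52 = 9.36
Post-stratified estimate = 37.03 → 37.0.

37.0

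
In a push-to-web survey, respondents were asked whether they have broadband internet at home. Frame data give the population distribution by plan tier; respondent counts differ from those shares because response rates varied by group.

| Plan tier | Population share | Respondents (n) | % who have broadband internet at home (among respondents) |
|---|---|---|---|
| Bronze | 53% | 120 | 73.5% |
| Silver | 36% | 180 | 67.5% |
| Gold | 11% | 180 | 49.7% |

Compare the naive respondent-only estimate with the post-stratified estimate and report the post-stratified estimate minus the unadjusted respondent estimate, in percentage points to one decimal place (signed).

Without adjustment, the pooled respondent share is:
  (120/480)×73.5 + (180/480)×67.5 + (180/480)×49.7 = 62.325%
Reweighting by population plan tier shares:
  0.53×73.5 + 0.36×67.5 + 0.11×49.7 = 68.722%
Difference = 68.722 − 62.325 = 6.397 pp.

+6.4 percentage points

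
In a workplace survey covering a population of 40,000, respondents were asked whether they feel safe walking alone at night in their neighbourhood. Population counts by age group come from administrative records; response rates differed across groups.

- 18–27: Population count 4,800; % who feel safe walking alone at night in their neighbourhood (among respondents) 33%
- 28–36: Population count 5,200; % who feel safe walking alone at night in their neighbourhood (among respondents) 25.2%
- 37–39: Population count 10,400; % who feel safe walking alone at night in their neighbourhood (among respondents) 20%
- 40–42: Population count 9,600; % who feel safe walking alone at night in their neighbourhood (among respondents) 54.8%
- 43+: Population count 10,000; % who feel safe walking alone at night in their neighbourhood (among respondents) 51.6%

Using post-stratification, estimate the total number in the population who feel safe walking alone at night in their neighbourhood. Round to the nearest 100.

Estimated count per cell = population count × respondent percentage:
  18–27: 4,800 × 33% = 1584
  28–36: 5,200 × 25.2% = 1310.4
  37–39: 10,400 × 20% = 2080
  40–42: 9,600 × 54.8% = 5260.8
  43+: 10,000 × 51.6% = 5160
Estimated total = 15395.2 → 15,400.

15,400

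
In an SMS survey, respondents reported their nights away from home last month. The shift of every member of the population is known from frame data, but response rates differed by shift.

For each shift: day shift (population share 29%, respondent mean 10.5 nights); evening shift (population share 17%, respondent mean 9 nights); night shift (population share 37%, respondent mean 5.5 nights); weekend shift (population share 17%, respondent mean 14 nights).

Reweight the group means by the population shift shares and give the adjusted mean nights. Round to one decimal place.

Reweight to the known shift distribution:
  day shift: 0.29 × 10.5 = 3.045
  evening shift: 0.17 × 9 = 1.53
  night shift: 0.37 × 5.5 = 2.035
  weekend shift: 0.17 × 14 = 2.38
Post-stratified estimate = 8.99 → 9.0.

9.0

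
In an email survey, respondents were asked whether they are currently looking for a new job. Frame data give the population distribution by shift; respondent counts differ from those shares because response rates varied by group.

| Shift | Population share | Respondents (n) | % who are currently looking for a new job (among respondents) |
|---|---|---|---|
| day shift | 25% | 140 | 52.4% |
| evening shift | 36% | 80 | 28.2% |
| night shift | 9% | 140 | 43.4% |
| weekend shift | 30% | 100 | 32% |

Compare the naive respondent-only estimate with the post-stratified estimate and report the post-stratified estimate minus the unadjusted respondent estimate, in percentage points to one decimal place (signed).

-4.3 percentage points

Unadjusted (pooled respondent) estimate weights by respondent counts:
  (140/460)×52.4 + (80/460)×28.2 + (140/460)×43.4 + (100/460)×32 = 41.0174%
Post-stratifying to population shares instead:
  0.25×52.4 + 0.36×28.2 + 0.09×43.4 + 0.3×32 = 36.758%
Difference = 36.758 − 41.0174 = -4.2594 pp.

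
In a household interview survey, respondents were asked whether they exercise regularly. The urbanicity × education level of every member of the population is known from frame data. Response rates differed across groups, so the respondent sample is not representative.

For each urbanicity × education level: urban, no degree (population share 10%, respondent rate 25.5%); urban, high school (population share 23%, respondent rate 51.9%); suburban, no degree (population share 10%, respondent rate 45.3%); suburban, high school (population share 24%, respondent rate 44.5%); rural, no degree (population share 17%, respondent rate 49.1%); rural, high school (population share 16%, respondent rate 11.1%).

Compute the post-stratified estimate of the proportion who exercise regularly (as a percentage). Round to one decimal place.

39.8%

Reweight to the known urbanicity × education level distribution:
  urban, no degree: 0.1 × 25.5 = 2.55
  urban, high school: 0.23 × 51.9 = 11.937
  suburban, no degree: 0.1 × 45.3 = 4.53
  suburban, high school: 0.24 × 44.5 = 10.68
  rural, no degree: 0.17 × 49.1 = 8.347
  rural, high school: 0.16 × 11.1 = 1.776
Post-stratified estimate = 39.82 → 39.8%.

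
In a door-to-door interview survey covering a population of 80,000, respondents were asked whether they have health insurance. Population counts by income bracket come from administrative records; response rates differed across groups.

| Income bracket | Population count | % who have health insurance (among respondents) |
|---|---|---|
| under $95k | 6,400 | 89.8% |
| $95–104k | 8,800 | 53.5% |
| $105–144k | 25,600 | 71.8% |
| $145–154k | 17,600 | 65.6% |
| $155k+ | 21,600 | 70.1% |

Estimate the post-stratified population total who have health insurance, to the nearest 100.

55,500

Each cell contributes its population count × the respondent rate:
  under $95k: 6,400 × 89.8% = 5747.2
  $95–104k: 8,800 × 53.5% = 4708
  $105–144k: 25,600 × 71.8% = 18380.8
  $145–154k: 17,600 × 65.6% = 11545.6
  $155k+: 21,600 × 70.1% = 15141.6
Estimated total = 55523.2 → 55,500.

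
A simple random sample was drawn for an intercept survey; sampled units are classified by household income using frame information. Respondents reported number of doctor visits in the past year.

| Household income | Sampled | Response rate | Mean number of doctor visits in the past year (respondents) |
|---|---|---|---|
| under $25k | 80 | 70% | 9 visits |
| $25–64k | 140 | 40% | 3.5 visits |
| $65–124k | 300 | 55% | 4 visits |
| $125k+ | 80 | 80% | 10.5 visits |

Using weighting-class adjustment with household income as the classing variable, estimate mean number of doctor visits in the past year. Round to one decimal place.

Each respondent's weight = sampled/responded in their class; summing within a class gives n_sampled, so:
  under $25k: 80 × 9 = 720
  $25–64k: 140 × 3.5 = 490
  $65–124k: 300 × 4 = 1200
  $125k+: 80 × 10.5 = 840
Adjusted estimate = 3250 / 600 = 5.41667 → 5.4.

5.4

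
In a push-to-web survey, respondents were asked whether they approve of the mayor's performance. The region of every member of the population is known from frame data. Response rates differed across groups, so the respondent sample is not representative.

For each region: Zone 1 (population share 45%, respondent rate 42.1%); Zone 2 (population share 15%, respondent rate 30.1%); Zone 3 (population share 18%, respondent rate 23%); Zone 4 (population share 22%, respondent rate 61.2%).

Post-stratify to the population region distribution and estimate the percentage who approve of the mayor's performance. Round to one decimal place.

Weight each group's respondent value by its population share:
  Zone 1: 0.45 × 42.1 = 18.945
  Zone 2: 0.15 × 30.1 = 4.515
  Zone 3: 0.18 × 23 = 4.14
  Zone 4: 0.22 × 61.2 = 13.464
Post-stratified estimate = 41.064 → 41.1%.

41.1%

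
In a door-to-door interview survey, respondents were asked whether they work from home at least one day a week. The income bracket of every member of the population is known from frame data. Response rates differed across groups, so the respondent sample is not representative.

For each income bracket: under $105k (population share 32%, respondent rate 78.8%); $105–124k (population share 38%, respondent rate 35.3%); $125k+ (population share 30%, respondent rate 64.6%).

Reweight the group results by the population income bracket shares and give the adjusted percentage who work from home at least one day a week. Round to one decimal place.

Reweight to the known income bracket distribution:
  under $105k: 0.32 × 78.8 = 25.216
  $105–124k: 0.38 × 35.3 = 13.414
  $125k+: 0.3 × 64.6 = 19.38
Post-stratified estimate = 58.01 → 58.0%.

58.0%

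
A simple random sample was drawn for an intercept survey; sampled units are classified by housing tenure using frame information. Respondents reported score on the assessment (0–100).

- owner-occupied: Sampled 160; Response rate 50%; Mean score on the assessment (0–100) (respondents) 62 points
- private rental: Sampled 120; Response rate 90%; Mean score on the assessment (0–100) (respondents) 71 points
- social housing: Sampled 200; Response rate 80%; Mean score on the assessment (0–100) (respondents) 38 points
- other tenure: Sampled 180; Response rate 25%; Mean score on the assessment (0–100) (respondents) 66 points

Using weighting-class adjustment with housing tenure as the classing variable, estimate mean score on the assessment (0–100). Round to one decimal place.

With weight = n_sampled/n_responded per class, the weighted class total is n_sampled:
  owner-occupied: 160 × 62 = 9920
  private rental: 120 × 71 = 8520
  social housing: 200 × 38 = 7600
  other tenure: 180 × 66 = 11,880
Adjusted estimate = 37,920 / 660 = 57.4545 → 57.5.

57.5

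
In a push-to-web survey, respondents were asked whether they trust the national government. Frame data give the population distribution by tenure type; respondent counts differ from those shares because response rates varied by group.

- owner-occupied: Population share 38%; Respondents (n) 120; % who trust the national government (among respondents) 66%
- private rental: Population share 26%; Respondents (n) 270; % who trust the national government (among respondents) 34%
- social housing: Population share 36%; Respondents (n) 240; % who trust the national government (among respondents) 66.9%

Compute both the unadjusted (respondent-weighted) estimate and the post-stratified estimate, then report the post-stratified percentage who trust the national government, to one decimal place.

58.0%

Without adjustment, the pooled respondent share is:
  (120/630)×66 + (270/630)×34 + (240/630)×66.9 = 52.6286%
Post-stratifying to population shares instead:
  0.38×66 + 0.26×34 + 0.36×66.9 = 58.004%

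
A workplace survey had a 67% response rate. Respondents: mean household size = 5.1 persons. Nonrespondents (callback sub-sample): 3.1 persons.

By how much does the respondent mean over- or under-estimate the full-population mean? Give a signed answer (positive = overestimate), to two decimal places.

Nonresponse fraction = 1 − 0.67 = 0.33.
Bias = (nonresponse fraction) × (respondent mean − nonrespondent mean)
     = 0.33 × (5.1 − 3.1) = 0.33 × 2 = 0.66.

+0.66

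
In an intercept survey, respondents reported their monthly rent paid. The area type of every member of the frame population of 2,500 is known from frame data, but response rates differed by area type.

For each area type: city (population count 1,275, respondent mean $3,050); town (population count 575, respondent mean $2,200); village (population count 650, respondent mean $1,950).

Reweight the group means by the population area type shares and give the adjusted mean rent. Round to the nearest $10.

$2,570

Post-stratification weights by population share, not respondent share:
  city: (1,275/2,500) × 3050 = 1555.5
  town: (575/2,500) × 2200 = 506
  village: (650/2,500) × 1950 = 507
Post-stratified estimate = 2568.5 → $2,570.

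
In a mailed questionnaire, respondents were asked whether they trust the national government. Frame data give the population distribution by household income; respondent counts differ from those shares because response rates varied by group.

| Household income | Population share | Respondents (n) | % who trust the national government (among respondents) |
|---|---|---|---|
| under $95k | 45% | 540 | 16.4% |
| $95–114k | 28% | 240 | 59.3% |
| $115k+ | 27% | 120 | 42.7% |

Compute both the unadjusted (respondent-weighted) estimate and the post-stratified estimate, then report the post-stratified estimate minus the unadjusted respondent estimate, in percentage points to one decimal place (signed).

+4.2 percentage points

Without adjustment, the pooled respondent share is:
  (540/900)×16.4 + (240/900)×59.3 + (120/900)×42.7 = 31.3467%
Post-stratifying to population shares instead:
  0.45×16.4 + 0.28×59.3 + 0.27×42.7 = 35.513%
Difference = 35.513 − 31.3467 = 4.1663 pp.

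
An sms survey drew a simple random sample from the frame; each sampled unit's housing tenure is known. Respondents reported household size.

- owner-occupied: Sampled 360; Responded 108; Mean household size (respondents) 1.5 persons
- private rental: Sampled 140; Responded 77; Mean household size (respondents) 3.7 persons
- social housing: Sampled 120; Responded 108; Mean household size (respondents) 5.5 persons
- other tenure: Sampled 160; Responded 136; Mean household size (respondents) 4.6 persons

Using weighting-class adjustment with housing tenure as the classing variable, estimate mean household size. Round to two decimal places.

3.15

Class response rates: owner-occupied 108/360 = 30%, private rental 77/140 = 55%, social housing 108/120 = 90%, other tenure 136/160 = 85%.
Each respondent's weight = sampled/responded in their class; summing within a class gives n_sampled, so:
  owner-occupied: 360 × 1.5 = 540
  private rental: 140 × 3.7 = 518
  social housing: 120 × 5.5 = 660
  other tenure: 160 × 4.6 = 736
Adjusted estimate = 2454 / 780 = 3.14615 → 3.15.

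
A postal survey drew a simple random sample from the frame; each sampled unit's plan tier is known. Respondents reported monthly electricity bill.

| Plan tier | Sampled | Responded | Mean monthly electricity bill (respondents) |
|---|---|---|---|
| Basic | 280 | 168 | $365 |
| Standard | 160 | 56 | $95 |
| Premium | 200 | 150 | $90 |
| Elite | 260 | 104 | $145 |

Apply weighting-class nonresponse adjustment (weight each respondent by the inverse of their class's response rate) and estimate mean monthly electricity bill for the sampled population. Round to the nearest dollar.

Class response rates: Basic 168/280 = 60%, Standard 56/160 = 35%, Premium 150/200 = 75%, Elite 104/260 = 40%.
Weighting each respondent by the inverse class response rate inflates each class back to its sampled size, so the class weight is n_sampled:
  Basic: 280 × 365 = 102,200
  Standard: 160 × 95 = 15,200
  Premium: 200 × 90 = 18,000
  Elite: 260 × 145 = 37,700
Adjusted estimate = 173,100 / 900 = 192.333 → $192.

$192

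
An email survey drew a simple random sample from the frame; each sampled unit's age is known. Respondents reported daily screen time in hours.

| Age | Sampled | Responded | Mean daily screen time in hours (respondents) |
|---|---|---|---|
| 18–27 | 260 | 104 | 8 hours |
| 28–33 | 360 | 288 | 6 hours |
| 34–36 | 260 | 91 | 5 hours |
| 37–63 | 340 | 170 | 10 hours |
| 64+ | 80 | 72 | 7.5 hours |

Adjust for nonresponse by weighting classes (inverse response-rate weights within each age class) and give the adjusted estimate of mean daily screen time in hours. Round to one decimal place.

7.3

Response rates by class: 18–27 104/260 = 40%, 28–33 288/360 = 80%, 34–36 91/260 = 35%, 37–63 170/340 = 50%, 64+ 72/80 = 90%.
Weighting each respondent by the inverse class response rate inflates each class back to its sampled size, so the class weight is n_sampled:
  18–27: 260 × 8 = 2080
  28–33: 360 × 6 = 2160
  34–36: 260 × 5 = 1300
  37–63: 340 × 10 = 3400
  64+: 80 × 7.5 = 600
Adjusted estimate = 9540 / 1,300 = 7.33846 → 7.3.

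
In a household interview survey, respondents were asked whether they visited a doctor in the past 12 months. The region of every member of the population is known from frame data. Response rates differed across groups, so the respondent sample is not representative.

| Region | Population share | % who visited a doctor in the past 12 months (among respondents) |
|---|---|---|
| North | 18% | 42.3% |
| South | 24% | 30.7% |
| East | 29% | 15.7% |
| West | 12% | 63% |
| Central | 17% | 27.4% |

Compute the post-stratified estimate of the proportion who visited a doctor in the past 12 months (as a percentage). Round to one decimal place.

31.8%

Reweight to the known region distribution:
  North: 0.18 × 42.3 = 7.614
  South: 0.24 × 30.7 = 7.368
  East: 0.29 × 15.7 = 4.553
  West: 0.12 × 63 = 7.56
  Central: 0.17 × 27.4 = 4.658
Post-stratified estimate = 31.753 → 31.8%.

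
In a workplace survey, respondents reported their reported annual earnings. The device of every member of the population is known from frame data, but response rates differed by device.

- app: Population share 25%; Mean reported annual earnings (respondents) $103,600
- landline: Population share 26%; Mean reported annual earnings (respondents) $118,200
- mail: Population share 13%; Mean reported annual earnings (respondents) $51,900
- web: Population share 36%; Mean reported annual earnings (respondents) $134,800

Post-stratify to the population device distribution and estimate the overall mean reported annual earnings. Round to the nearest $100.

$111,900

Weight each group's respondent value by its population share:
  app: 0.25 × 103,600 = 25,900
  landline: 0.26 × 118,200 = 30,732
  mail: 0.13 × 51,900 = 6747
  web: 0.36 × 134,800 = 48,528
Post-stratified estimate = 111,907 → $111,900.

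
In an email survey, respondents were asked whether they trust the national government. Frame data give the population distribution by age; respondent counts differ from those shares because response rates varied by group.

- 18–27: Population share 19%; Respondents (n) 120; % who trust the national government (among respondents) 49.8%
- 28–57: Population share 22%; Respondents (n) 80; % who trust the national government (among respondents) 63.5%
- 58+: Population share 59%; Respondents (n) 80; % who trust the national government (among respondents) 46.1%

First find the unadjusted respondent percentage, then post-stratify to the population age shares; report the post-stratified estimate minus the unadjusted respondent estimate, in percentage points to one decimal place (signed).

Unadjusted (pooled respondent) estimate weights by respondent counts:
  (120/280)×49.8 + (80/280)×63.5 + (80/280)×46.1 = 52.6571%
Post-stratifying to population shares instead:
  0.19×49.8 + 0.22×63.5 + 0.59×46.1 = 50.631%
Difference = 50.631 − 52.6571 = -2.0261 pp.

-2.0 percentage points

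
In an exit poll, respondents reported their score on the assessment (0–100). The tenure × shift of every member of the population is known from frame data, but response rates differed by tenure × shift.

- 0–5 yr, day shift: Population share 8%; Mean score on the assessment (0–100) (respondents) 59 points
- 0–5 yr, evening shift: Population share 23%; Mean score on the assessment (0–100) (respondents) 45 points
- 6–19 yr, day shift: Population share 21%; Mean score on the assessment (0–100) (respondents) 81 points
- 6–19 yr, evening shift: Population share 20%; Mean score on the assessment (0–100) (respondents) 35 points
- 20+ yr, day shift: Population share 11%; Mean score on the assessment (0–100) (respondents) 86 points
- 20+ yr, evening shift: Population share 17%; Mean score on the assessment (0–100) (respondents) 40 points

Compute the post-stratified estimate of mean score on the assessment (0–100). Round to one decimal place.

Weight each group's respondent value by its population share:
  0–5 yr, day shift: 0.08 × 59 = 4.72
  0–5 yr, evening shift: 0.23 × 45 = 10.35
  6–19 yr, day shift: 0.21 × 81 = 17.01
  6–19 yr, evening shift: 0.2 × 35 = 7
  20+ yr, day shift: 0.11 × 86 = 9.46
  20+ yr, evening shift: 0.17 × 40 = 6.8
Post-stratified estimate = 55.34 → 55.3.

55.3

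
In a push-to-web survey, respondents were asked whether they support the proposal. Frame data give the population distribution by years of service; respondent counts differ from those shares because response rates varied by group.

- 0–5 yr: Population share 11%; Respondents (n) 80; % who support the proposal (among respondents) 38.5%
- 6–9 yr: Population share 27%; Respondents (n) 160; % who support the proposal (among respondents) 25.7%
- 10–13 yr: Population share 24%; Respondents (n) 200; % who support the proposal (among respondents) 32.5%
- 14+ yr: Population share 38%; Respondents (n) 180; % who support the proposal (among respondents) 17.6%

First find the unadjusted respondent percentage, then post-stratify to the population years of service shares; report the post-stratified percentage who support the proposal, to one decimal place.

25.7%

Without adjustment, the pooled respondent share is:
  (80/620)×38.5 + (160/620)×25.7 + (200/620)×32.5 + (180/620)×17.6 = 27.1935%
Post-stratifying to population shares instead:
  0.11×38.5 + 0.27×25.7 + 0.24×32.5 + 0.38×17.6 = 25.662%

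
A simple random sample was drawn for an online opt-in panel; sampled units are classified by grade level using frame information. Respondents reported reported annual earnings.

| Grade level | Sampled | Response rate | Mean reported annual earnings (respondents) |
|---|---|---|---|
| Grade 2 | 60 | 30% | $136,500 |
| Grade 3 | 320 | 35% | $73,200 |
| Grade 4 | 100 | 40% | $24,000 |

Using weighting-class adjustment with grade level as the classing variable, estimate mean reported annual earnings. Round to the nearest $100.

Inverse-response-rate weighting restores each class to its sampled count, so class totals weight by n_sampled:
  Grade 2: 60 × 136,500 = 8,190,000
  Grade 3: 320 × 73,200 = 23,424,000
  Grade 4: 100 × 24,000 = 2,400,000
Adjusted estimate = 34,014,000 / 480 = 70862.5 → $70,900.

$70,900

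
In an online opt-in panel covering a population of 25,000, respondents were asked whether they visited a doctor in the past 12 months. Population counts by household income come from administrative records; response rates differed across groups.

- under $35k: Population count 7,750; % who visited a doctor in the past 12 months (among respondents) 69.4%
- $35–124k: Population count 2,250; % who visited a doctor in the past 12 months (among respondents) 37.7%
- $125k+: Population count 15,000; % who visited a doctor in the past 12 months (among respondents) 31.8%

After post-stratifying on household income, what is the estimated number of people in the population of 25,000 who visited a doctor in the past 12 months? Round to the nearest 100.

11,000

Estimated count per cell = population count × respondent percentage:
  under $35k: 7,750 × 69.4% = 5378.5
  $35–124k: 2,250 × 37.7% = 848.25
  $125k+: 15,000 × 31.8% = 4770
Estimated total = 10996.8 → 11,000.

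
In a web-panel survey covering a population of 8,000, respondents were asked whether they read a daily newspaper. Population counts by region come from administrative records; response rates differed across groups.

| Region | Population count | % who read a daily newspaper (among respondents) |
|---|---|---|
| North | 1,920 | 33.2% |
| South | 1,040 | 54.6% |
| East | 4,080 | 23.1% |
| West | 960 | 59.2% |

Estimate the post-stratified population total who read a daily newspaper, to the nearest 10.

2,720

Apply each group's respondent rate to its population count:
  North: 1,920 × 33.2% = 637.44
  South: 1,040 × 54.6% = 567.84
  East: 4,080 × 23.1% = 942.48
  West: 960 × 59.2% = 568.32
Estimated total = 2716.08 → 2,720.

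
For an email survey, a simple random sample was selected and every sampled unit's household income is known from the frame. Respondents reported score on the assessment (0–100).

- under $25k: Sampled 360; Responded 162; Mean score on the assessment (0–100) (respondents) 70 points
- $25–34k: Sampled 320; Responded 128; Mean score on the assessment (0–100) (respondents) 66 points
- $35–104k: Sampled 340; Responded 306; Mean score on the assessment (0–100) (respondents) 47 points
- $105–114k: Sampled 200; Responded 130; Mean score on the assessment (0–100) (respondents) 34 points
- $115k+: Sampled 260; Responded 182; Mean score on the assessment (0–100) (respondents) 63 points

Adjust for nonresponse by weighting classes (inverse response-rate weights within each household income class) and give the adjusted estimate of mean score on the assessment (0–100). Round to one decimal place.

Class response rates: under $25k 162/360 = 45%, $25–34k 128/320 = 40%, $35–104k 306/340 = 90%, $105–114k 130/200 = 65%, $115k+ 182/260 = 70%.
Weighting each respondent by the inverse class response rate inflates each class back to its sampled size, so the class weight is n_sampled:
  under $25k: 360 × 70 = 25,200
  $25–34k: 320 × 66 = 21,120
  $35–104k: 340 × 47 = 15,980
  $105–114k: 200 × 34 = 6800
  $115k+: 260 × 63 = 16,380
Adjusted estimate = 85,480 / 1,480 = 57.7568 → 57.8.

57.8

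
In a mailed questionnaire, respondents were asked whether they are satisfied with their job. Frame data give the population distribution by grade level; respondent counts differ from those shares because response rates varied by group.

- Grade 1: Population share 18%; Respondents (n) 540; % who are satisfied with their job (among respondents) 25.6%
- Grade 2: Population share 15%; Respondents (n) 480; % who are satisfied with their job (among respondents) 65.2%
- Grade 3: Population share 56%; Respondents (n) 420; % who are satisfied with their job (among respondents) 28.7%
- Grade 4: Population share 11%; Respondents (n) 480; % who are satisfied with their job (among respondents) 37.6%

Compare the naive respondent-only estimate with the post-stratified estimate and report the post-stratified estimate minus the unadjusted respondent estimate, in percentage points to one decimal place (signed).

Naive respondent-only estimate (weights = respondent counts):
  (540/1920)×25.6 + (480/1920)×65.2 + (420/1920)×28.7 + (480/1920)×37.6 = 39.1781%
Reweighting by population grade level shares:
  0.18×25.6 + 0.15×65.2 + 0.56×28.7 + 0.11×37.6 = 34.596%
Difference = 34.596 − 39.1781 = -4.5821 pp.

-4.6 percentage points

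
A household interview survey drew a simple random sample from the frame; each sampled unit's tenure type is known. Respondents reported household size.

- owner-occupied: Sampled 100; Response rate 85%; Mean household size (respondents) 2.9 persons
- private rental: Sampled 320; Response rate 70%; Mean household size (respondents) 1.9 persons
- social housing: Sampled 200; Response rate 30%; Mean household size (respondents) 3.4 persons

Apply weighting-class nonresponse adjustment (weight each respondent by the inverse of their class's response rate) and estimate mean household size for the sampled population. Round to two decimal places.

Each respondent's weight = sampled/responded in their class; summing within a class gives n_sampled, so:
  owner-occupied: 100 × 2.9 = 290
  private rental: 320 × 1.9 = 608
  social housing: 200 × 3.4 = 680
Adjusted estimate = 1578 / 620 = 2.54516 → 2.55.

2.55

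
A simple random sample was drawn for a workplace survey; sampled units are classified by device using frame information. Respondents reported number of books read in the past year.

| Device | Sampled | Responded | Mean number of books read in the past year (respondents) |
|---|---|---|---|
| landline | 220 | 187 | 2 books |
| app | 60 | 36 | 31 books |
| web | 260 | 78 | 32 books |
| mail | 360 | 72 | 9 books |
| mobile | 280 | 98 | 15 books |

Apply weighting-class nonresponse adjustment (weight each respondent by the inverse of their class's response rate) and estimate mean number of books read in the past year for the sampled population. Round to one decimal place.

Response rates by class: landline 187/220 = 85%, app 36/60 = 60%, web 78/260 = 30%, mail 72/360 = 20%, mobile 98/280 = 35%.
Weighting each respondent by the inverse class response rate inflates each class back to its sampled size, so the class weight is n_sampled:
  landline: 220 × 2 = 440
  app: 60 × 31 = 1860
  web: 260 × 32 = 8320
  mail: 360 × 9 = 3240
  mobile: 280 × 15 = 4200
Adjusted estimate = 18,060 / 1,180 = 15.3051 → 15.3.

15.3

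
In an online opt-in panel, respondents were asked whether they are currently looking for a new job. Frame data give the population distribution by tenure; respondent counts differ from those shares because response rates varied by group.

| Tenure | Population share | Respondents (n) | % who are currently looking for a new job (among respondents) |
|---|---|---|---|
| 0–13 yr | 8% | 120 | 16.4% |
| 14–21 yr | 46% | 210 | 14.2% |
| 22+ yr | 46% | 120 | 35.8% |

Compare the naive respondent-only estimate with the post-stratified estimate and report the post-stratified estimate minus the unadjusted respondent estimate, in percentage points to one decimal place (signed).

+3.8 percentage points

Unadjusted (pooled respondent) estimate weights by respondent counts:
  (120/450)×16.4 + (210/450)×14.2 + (120/450)×35.8 = 20.5467%
Reweighting by population tenure shares:
  0.08×16.4 + 0.46×14.2 + 0.46×35.8 = 24.312%
Difference = 24.312 − 20.5467 = 3.7653 pp.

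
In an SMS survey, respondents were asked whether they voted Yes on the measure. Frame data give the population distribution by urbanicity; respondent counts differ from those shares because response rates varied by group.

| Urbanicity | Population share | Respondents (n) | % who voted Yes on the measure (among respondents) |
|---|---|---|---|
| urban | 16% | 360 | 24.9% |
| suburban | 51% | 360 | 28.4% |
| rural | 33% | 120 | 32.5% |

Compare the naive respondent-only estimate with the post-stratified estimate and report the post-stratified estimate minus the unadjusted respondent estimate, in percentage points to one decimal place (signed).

Unadjusted (pooled respondent) estimate weights by respondent counts:
  (360/840)×24.9 + (360/840)×28.4 + (120/840)×32.5 = 27.4857%
Reweighting by population urbanicity shares:
  0.16×24.9 + 0.51×28.4 + 0.33×32.5 = 29.193%
Difference = 29.193 − 27.4857 = 1.7073 pp.

+1.7 percentage points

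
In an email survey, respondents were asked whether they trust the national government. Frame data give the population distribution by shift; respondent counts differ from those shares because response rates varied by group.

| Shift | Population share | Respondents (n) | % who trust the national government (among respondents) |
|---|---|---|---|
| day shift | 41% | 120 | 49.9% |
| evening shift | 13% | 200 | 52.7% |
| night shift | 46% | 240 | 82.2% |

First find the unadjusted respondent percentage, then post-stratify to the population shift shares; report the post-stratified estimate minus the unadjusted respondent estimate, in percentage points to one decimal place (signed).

Unadjusted (pooled respondent) estimate weights by respondent counts:
  (120/560)×49.9 + (200/560)×52.7 + (240/560)×82.2 = 64.7429%
Post-stratifying to population shares instead:
  0.41×49.9 + 0.13×52.7 + 0.46×82.2 = 65.122%
Difference = 65.122 − 64.7429 = 0.3791 pp.

+0.4 percentage points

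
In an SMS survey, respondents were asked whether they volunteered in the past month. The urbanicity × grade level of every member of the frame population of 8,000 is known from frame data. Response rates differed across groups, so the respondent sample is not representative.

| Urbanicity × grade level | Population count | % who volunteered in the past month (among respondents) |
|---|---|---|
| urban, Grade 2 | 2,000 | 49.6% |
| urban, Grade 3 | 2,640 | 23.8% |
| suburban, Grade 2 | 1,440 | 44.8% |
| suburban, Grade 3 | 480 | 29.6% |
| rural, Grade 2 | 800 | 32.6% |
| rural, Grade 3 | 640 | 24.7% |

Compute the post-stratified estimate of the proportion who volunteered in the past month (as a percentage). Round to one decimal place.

35.3%

Reweight to the known urbanicity × grade level distribution:
  urban, Grade 2: (2,000/8,000) × 49.6 = 12.4
  urban, Grade 3: (2,640/8,000) × 23.8 = 7.854
  suburban, Grade 2: (1,440/8,000) × 44.8 = 8.064
  suburban, Grade 3: (480/8,000) × 29.6 = 1.776
  rural, Grade 2: (800/8,000) × 32.6 = 3.26
  rural, Grade 3: (640/8,000) × 24.7 = 1.976
Post-stratified estimate = 35.33 → 35.3%.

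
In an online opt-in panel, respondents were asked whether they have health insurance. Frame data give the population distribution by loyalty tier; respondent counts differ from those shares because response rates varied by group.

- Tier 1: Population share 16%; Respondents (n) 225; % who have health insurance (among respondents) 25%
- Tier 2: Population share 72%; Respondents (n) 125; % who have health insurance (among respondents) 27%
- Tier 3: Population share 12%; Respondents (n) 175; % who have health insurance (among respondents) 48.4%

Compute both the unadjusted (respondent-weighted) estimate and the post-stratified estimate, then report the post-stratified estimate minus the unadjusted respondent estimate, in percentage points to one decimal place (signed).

-4.0 percentage points

Naive respondent-only estimate (weights = respondent counts):
  (225/525)×25 + (125/525)×27 + (175/525)×48.4 = 33.2762%
Reweighting by population loyalty tier shares:
  0.16×25 + 0.72×27 + 0.12×48.4 = 29.248%
Difference = 29.248 − 33.2762 = -4.0282 pp.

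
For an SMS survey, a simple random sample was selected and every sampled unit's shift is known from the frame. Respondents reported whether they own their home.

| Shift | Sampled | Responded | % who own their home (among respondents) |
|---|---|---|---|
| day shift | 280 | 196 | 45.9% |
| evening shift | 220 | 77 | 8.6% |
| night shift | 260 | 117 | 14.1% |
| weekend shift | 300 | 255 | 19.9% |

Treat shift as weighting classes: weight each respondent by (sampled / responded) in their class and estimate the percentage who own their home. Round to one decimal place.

23.0%

Class response rates: day shift 196/280 = 70%, evening shift 77/220 = 35%, night shift 117/260 = 45%, weekend shift 255/300 = 85%.
Inverse-response-rate weighting restores each class to its sampled count, so class totals weight by n_sampled:
  day shift: 280 × 45.9 = 12,852
  evening shift: 220 × 8.6 = 1892
  night shift: 260 × 14.1 = 3666
  weekend shift: 300 × 19.9 = 5970
Adjusted estimate = 24,380 / 1,060 = 23 → 23.0%.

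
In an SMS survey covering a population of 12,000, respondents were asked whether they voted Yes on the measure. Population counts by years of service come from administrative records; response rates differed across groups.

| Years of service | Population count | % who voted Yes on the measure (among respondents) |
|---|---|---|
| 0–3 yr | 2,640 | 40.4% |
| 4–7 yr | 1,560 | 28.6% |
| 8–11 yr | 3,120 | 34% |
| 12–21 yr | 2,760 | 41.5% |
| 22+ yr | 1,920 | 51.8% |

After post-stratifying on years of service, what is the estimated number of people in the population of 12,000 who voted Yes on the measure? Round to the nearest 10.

Apply each group's respondent rate to its population count:
  0–3 yr: 2,640 × 40.4% = 1066.56
  4–7 yr: 1,560 × 28.6% = 446.16
  8–11 yr: 3,120 × 34% = 1060.8
  12–21 yr: 2,760 × 41.5% = 1145.4
  22+ yr: 1,920 × 51.8% = 994.56
Estimated total = 4713.48 → 4,710.

4,710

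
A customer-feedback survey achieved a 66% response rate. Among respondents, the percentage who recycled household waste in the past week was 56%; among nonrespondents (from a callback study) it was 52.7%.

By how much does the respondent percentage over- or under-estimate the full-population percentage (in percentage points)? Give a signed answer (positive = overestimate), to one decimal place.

Nonresponse fraction = 1 − 0.66 = 0.34.
Bias = (nonresponse fraction) × (respondent percentage − nonrespondent percentage)
     = 0.34 × (56 − 52.7) = 0.34 × 3.3 = 1.122.

+1.1 percentage points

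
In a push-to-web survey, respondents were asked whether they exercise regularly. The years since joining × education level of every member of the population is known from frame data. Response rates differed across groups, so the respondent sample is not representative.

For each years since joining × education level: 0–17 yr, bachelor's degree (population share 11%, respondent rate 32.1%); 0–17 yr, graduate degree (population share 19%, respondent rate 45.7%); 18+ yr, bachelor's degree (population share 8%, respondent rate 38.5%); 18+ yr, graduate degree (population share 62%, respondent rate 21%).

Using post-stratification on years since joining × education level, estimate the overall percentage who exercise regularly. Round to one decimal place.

Post-stratification weights by population share, not respondent share:
  0–17 yr, bachelor's degree: 0.11 × 32.1 = 3.531
  0–17 yr, graduate degree: 0.19 × 45.7 = 8.683
  18+ yr, bachelor's degree: 0.08 × 38.5 = 3.08
  18+ yr, graduate degree: 0.62 × 21 = 13.02
Post-stratified estimate = 28.314 → 28.3%.

28.3%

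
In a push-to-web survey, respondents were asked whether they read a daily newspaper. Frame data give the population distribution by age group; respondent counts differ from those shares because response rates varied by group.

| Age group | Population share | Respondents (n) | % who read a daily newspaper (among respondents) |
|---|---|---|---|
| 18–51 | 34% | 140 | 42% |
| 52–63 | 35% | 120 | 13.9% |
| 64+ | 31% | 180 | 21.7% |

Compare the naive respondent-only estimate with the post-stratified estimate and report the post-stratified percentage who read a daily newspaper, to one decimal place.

25.9%

Unadjusted (pooled respondent) estimate weights by respondent counts:
  (140/440)×42 + (120/440)×13.9 + (180/440)×21.7 = 26.0318%
Post-stratifying to population shares instead:
  0.34×42 + 0.35×13.9 + 0.31×21.7 = 25.872%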